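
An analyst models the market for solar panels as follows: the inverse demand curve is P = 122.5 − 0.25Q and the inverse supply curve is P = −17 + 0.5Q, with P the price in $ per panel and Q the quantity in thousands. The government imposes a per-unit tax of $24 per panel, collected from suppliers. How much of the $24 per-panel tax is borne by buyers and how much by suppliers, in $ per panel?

Inverting to Q(P) form: Qd = 490 − 4P; Qs = 2P + 34.
Without the tax, 490 − 4P = 2P + 34 gives 6P = 456, so P* = $76 and Q* = 186.
With the tax collected from suppliers, supply shifts: Qs = 2(P − 24) + 34.
New equilibrium: buyers pay $84, suppliers receive $60, Q = 154. (Wedge: Pb − Ps = 24.)
Burden on buyers: $8; on suppliers: $16. (They sum to $24.)

Buyers bear $8 per panel; suppliers bear $16 per panel.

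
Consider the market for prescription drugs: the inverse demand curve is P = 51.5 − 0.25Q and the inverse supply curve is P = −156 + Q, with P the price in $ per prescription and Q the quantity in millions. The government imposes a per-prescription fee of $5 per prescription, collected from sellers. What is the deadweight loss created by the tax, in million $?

Inverting to Q(P) form: Qd = 206 − 4P; Qs = P + 156.
Without the tax, 206 − 4P = P + 156 gives 5P = 50, so P* = $10 and Q* = 166.
With the tax collected from sellers, supply shifts: Qs = (P − 5) + 156.
Solving gives Q = 162 with consumers paying $11 and sellers receiving $6 (the $5 wedge).
Quantity falls by |ΔQ| = |166 − 162| = 4.
DWL = ½ · t · |ΔQ| = ½ · 5 · 4 = $10.

Deadweight loss = $10 million.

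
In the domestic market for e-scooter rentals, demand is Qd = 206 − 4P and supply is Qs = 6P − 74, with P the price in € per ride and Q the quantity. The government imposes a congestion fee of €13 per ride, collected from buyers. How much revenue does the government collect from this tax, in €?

Without the tax, 206 − 4P = 6P − 74 gives 10P = 280, so P* = €28 and Q* = 94.
With the tax collected from buyers, demand (in seller-price terms) shifts: Qd = 206 − 4(P + 13).
New equilibrium: buyers pay €35.8, producers receive €22.8, Q = 62.8. (Wedge: Pb − Ps = 13.)
Revenue = t · Q = 13 · 62.8 = €816.4.

Tax revenue = €816.4.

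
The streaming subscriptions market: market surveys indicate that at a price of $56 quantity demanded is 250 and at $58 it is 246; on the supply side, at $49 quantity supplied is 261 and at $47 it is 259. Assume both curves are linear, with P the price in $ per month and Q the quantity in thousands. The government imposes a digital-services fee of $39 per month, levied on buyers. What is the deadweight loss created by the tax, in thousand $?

Deadweight loss = $507 thousand.

Demand slope: (246 − 250)/(58 − 56) = -2, so Qd = 362 − 2P.
Supply slope: (259 − 261)/(47 − 49) = 1, so Qs = P + 212.
Without the tax, 362 − 2P = P + 212 gives 3P = 150, so P* = $50 and Q* = 262.
With the tax collected from buyers, demand (in seller-price terms) shifts: Qd = 362 − 2(P + 39).
Solving gives Q = 236 with buyers paying $63 and suppliers receiving $24 (the $39 wedge).
Quantity falls by |ΔQ| = |262 − 236| = 26.
DWL = ½ · t · |ΔQ| = ½ · 39 · 26 = $507.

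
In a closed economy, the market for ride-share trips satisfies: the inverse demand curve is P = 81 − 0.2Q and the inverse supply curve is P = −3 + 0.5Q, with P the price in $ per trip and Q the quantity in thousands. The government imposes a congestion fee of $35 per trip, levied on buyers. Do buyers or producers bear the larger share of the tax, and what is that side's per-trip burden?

Inverting to Q(P) form: Qd = 405 − 5P; Qs = 2P + 6.
Without the tax, 405 − 5P = 2P + 6 gives 7P = 399, so P* = $57 and Q* = 120.
With the tax collected from buyers, demand (in seller-price terms) shifts: Qd = 405 − 5(P + 35).
Solving gives Q = 70 with buyers paying $67 and producers receiving $32 (the $35 wedge).
Per-trip burden: buyers $10, producers $25.
Producers take the larger share because supply is less price-elastic here (demand slope 5 vs supply slope 2).
The less price-elastic side of the market bears the larger share of a per-unit tax.

Producers bear the larger share: $25 per trip.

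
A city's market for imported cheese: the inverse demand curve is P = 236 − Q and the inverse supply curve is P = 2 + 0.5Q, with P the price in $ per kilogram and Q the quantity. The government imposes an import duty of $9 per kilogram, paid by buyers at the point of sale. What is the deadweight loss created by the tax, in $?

Deadweight loss = $27.

Rewrite in direct form: Qd = 236 − P and Qs = 2P − 4.
Without the tax, 236 − P = 2P − 4 gives 3P = 240, so P* = $80 and Q* = 156.
With the tax collected from buyers, demand (in seller-price terms) shifts: Qd = 236 − (P + 9).
Solving gives Q = 150 with buyers paying $86 and suppliers receiving $77 (the $9 wedge).
Quantity falls by |ΔQ| = |156 − 150| = 6.
DWL = ½ · t · |ΔQ| = ½ · 9 · 6 = $27.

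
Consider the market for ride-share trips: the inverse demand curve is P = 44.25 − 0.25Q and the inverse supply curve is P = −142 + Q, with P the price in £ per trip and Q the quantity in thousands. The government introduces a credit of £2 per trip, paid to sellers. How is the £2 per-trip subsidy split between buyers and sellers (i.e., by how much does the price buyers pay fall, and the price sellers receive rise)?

Buyers gain £0.4 per trip; sellers gain £1.6 per trip.

Inverting to Q(P) form: Qd = 177 − 4P; Qs = P + 142.
Before the subsidy: set 177 − 4P = P + 142 → P* = £7, Q* = 149.
With a per-unit subsidy paid to sellers, each receives P + 2 per unit sold, so supply becomes Qs = (P + 2) + 142.
New equilibrium: buyers pay £6.6, sellers receive £8.6, Q = 150.6. (Wedge: Pb − Ps = −2.)
Gain to buyers: £0.4; to sellers: £1.6. (They sum to £2.)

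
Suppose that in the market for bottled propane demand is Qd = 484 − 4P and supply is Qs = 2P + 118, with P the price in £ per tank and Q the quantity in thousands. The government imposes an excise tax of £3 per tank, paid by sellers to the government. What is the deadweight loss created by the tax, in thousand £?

Before the tax: set 484 − 4P = 2P + 118 → P* = £61, Q* = 240.
With the tax collected from sellers, supply shifts: Qs = 2(P − 3) + 118.
Solving gives Q = 236 with consumers paying £62 and sellers receiving £59 (the £3 wedge).
Quantity falls by |ΔQ| = |240 − 236| = 4.
DWL = ½ · t · |ΔQ| = ½ · 3 · 4 = £6.

Deadweight loss = £6 thousand.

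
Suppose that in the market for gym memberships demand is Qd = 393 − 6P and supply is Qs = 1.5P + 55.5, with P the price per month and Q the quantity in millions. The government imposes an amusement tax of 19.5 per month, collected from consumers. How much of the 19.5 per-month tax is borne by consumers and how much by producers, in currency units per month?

Consumers bear 3.9 per month; producers bear 15.6 per month.

Without the tax, 393 − 6P = 1.5P + 55.5 gives 7.5P = 337.5, so P* = 45 and Q* = 123.
With the tax collected from consumers, demand (in seller-price terms) shifts: Qd = 393 − 6(P + 19.5).
Solving gives Q = 99.6 with consumers paying 48.9 and producers receiving 29.4 (the 19.5 wedge).
Burden on consumers: 3.9; on producers: 15.6. (They sum to 19.5.)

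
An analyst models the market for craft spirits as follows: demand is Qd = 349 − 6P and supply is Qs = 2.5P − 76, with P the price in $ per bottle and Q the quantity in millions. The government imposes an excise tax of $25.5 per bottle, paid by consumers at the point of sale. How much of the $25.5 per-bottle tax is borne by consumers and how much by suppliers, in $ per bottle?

Consumers bear $7.5 per bottle; suppliers bear $18 per bottle.

Without the tax, 349 − 6P = 2.5P − 76 gives 8.5P = 425, so P* = $50 and Q* = 49.
With the tax collected from consumers, demand (in seller-price terms) shifts: Qd = 349 − 6(P + 25.5).
New equilibrium: consumers pay $57.5, suppliers receive $32, Q = 4. (Wedge: Pb − Ps = 25.5.)
Burden on consumers: $7.5; on suppliers: $18. (They sum to $25.5.)
The less price-elastic side of the market bears the larger share of a per-unit tax.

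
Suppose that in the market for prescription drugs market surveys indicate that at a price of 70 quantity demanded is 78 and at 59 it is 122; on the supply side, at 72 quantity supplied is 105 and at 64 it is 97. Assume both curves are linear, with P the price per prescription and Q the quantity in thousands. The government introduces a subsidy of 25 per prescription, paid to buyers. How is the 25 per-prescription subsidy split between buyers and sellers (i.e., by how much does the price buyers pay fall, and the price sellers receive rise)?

Demand slope: (122 − 78)/(59 − 70) = -4, so Qd = 358 − 4P.
Supply slope: (97 − 105)/(64 − 72) = 1, so Qs = P + 33.
Before the subsidy: set 358 − 4P = P + 33 → P* = 65, Q* = 98.
With a per-unit subsidy paid to buyers, each effectively pays P − 25, so demand becomes Qd = 358 − 4(P − 25).
New equilibrium: buyers pay 60, sellers receive 85, Q = 118. (Wedge: Pb − Ps = −25.)
Gain to buyers: 5; to sellers: 20. (They sum to 25.)

Buyers gain 5 per prescription; sellers gain 20 per prescription.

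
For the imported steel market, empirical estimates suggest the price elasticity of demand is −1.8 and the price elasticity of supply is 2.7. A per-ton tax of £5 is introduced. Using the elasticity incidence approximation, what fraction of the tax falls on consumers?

Consumers' share ≈ 0.6.

Incidence ratio: consumers' share ≈ εs / (εs + |εd|) = 2.7 / (2.7 + 1.8) = 0.6.
Supply is the more elastic side, so consumers bear the larger share.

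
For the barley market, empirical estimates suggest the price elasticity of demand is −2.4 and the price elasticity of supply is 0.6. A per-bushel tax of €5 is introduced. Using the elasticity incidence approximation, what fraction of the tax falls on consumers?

Incidence ratio: consumers' share ≈ εs / (εs + |εd|) = 0.6 / (0.6 + 2.4) = 0.2.
Supply is the less elastic side, so consumers bear the smaller share.

Consumers' share ≈ 0.2.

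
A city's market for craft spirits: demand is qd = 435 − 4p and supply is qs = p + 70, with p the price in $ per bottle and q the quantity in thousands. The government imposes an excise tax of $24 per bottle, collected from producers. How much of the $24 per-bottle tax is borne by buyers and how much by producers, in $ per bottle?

Without the tax, 435 − 4p = p + 70 gives 5p = 365, so p* = $73 and q* = 143.
With the tax collected from producers, supply shifts: qs = (p − 24) + 70.
New equilibrium: buyers pay $77.8, producers receive $53.8, q = 123.8. (Wedge: pb − ps = 24.)
Burden on buyers: $4.8; on producers: $19.2. (They sum to $24.)

Buyers bear $4.8 per bottle; producers bear $19.2 per bottle.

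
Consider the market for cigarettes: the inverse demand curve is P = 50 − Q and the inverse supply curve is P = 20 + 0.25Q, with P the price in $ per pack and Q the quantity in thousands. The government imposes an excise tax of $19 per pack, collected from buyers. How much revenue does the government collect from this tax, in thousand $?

Rewrite in direct form: Qd = 50 − P and Qs = 4P − 80.
Before the tax: set 50 − P = 4P − 80 → P* = $26, Q* = 24.
With the tax collected from buyers, demand (in seller-price terms) shifts: Qd = 50 − (P + 19).
Solving gives Q = 8.8 with buyers paying $41.2 and suppliers receiving $22.2 (the $19 wedge).
Revenue = t · Q = 19 · 8.8 = $167.2.

Tax revenue = $167.2 thousand.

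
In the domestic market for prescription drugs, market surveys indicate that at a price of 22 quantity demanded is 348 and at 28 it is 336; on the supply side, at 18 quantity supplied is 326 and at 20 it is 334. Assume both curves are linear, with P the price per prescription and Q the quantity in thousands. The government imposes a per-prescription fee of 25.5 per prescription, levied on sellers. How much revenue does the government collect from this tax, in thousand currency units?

Tax revenue = 7956 thousand.

Demand slope: (336 − 348)/(28 − 22) = -2, so Qd = 392 − 2P.
Supply slope: (334 − 326)/(20 − 18) = 4, so Qs = 4P + 254.
Without the tax, 392 − 2P = 4P + 254 gives 6P = 138, so P* = 23 and Q* = 346.
With the tax collected from sellers, supply shifts: Qs = 4(P − 25.5) + 254.
New equilibrium: consumers pay 40, sellers receive 14.5, Q = 312. (Wedge: Pb − Ps = 25.5.)
Revenue = t · Q = 25.5 · 312 = 7956.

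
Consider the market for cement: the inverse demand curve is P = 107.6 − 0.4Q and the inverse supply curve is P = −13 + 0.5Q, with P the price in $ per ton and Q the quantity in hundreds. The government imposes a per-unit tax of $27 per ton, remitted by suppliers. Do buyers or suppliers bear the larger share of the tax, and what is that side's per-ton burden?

Inverting to Q(P) form: Qd = 269 − 2.5P; Qs = 2P + 26.
Before the tax: set 269 − 2.5P = 2P + 26 → P* = $54, Q* = 134.
With the tax collected from suppliers, supply shifts: Qs = 2(P − 27) + 26.
New equilibrium: buyers pay $66, suppliers receive $39, Q = 104. (Wedge: Pb − Ps = 27.)
Per-ton burden: buyers $12, suppliers $15.
Suppliers take the larger share because supply is less price-elastic here (demand slope 2.5 vs supply slope 2).
The less price-elastic side of the market bears the larger share of a per-unit tax.

Suppliers bear the larger share: $15 per ton.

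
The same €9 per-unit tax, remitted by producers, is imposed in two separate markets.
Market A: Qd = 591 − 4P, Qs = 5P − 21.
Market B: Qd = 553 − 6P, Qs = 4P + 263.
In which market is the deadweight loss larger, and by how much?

Market A: pre-tax P* = €68, Q* = 319; post-tax Q = 299; deadweight loss = €90.
Market B: pre-tax P* = €29, Q* = 379; post-tax Q = 357.4; deadweight loss = €97.2.
Difference: €90 vs €97.2 → market B is larger by €7.2.

Market B, by €7.2.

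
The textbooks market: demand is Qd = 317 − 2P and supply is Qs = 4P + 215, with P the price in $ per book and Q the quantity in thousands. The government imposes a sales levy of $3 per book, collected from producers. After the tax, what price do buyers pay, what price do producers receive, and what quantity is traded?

Without the tax, 317 − 2P = 4P + 215 gives 6P = 102, so P* = $17 and Q* = 283.
With the tax collected from producers, supply shifts: Qs = 4(P − 3) + 215.
Solving gives Q = 279 with buyers paying $19 and producers receiving $16 (the $3 wedge).
The less price-elastic side of the market bears the larger share of a per-unit tax.

Buyers pay $19; producers receive $16; quantity = 279.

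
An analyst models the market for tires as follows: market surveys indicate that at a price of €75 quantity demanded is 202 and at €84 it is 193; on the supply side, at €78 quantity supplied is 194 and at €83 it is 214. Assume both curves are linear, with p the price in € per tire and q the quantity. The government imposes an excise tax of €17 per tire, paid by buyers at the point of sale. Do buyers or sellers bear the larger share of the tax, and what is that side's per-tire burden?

Demand slope: (193 − 202)/(84 − 75) = -1, so qd = 277 − p.
Supply slope: (214 − 194)/(83 − 78) = 4, so qs = 4p − 118.
Before the tax: set 277 − p = 4p − 118 → p* = €79, q* = 198.
With the tax collected from buyers, demand (in seller-price terms) shifts: qd = 277 − (p + 17).
New equilibrium: buyers pay €92.6, sellers receive €75.6, q = 184.4. (Wedge: pb − ps = 17.)
Per-tire burden: buyers €13.6, sellers €3.4.
Buyers take the larger share because demand is less price-elastic here (demand slope 1 vs supply slope 4).

Buyers bear the larger share: €13.6 per tire.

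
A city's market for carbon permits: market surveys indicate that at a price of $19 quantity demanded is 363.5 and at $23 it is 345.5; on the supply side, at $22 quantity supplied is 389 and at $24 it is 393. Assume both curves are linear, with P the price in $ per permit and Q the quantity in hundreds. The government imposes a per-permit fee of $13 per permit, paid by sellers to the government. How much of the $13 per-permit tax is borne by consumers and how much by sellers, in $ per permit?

Consumers bear $4 per permit; sellers bear $9 per permit.

Demand slope: (345.5 − 363.5)/(23 − 19) = -4.5, so Qd = 449 − 4.5P.
Supply slope: (393 − 389)/(24 − 22) = 2, so Qs = 2P + 345.
Without the tax, 449 − 4.5P = 2P + 345 gives 6.5P = 104, so P* = $16 and Q* = 377.
With the tax collected from sellers, supply shifts: Qs = 2(P − 13) + 345.
New equilibrium: consumers pay $20, sellers receive $7, Q = 359. (Wedge: Pb − Ps = 13.)
Burden on consumers: $4; on sellers: $9. (They sum to $13.)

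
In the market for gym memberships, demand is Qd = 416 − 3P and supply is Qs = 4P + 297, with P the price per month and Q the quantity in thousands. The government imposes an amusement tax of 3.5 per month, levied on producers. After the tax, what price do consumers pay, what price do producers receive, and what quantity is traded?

Before the tax: set 416 − 3P = 4P + 297 → P* = 17, Q* = 365.
With the tax collected from producers, supply shifts: Qs = 4(P − 3.5) + 297.
New equilibrium: consumers pay 19, producers receive 15.5, Q = 359. (Wedge: Pb − Ps = 3.5.)
The less price-elastic side of the market bears the larger share of a per-unit tax.

Consumers pay 19; producers receive 15.5; quantity = 359.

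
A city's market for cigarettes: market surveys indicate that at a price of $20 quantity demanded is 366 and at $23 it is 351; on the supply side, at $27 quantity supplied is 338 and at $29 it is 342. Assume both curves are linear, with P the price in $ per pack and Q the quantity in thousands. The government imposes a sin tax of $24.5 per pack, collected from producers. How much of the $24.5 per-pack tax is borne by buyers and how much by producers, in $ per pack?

Buyers bear $7 per pack; producers bear $17.5 per pack.

Demand slope: (351 − 366)/(23 − 20) = -5, so Qd = 466 − 5P.
Supply slope: (342 − 338)/(29 − 27) = 2, so Qs = 2P + 284.
Before the tax: set 466 − 5P = 2P + 284 → P* = $26, Q* = 336.
With the tax collected from producers, supply shifts: Qs = 2(P − 24.5) + 284.
Solving gives Q = 301 with buyers paying $33 and producers receiving $8.5 (the $24.5 wedge).
Burden on buyers: $7; on producers: $17.5. (They sum to $24.5.)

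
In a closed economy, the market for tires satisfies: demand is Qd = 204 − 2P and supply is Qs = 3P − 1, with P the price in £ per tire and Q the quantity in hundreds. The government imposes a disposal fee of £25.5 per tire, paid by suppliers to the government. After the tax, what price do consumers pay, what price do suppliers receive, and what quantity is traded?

Before the tax: set 204 − 2P = 3P − 1 → P* = £41, Q* = 122.
With the tax collected from suppliers, supply shifts: Qs = 3(P − 25.5) − 1.
New equilibrium: consumers pay £56.3, suppliers receive £30.8, Q = 91.4. (Wedge: Pb − Ps = 25.5.)

Consumers pay £56.3; suppliers receive £30.8; quantity = 91.4.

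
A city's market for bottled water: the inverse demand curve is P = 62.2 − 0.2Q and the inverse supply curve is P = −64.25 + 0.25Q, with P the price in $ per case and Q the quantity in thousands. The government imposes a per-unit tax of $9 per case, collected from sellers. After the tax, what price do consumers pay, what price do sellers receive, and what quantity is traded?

Rewrite in direct form: Qd = 311 − 5P and Qs = 4P + 257.
Before the tax: set 311 − 5P = 4P + 257 → P* = $6, Q* = 281.
With the tax collected from sellers, supply shifts: Qs = 4(P − 9) + 257.
New equilibrium: consumers pay $10, sellers receive $1, Q = 261. (Wedge: Pb − Ps = 9.)

Consumers pay $10; sellers receive $1; quantity = 261.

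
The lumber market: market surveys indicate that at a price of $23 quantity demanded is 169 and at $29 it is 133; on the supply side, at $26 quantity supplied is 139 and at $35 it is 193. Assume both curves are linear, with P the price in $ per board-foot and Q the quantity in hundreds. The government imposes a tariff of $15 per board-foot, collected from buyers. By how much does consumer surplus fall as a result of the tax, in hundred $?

Consumer surplus falls by $918.75 hundred.

Demand slope: (133 − 169)/(29 − 23) = -6, so Qd = 307 − 6P.
Supply slope: (193 − 139)/(35 − 26) = 6, so Qs = 6P − 17.
Before the tax: set 307 − 6P = 6P − 17 → P* = $27, Q* = 145.
With the tax collected from buyers, demand (in seller-price terms) shifts: Qd = 307 − 6(P + 15).
Solving gives Q = 100 with buyers paying $34.5 and suppliers receiving $19.5 (the $15 wedge).
ΔCS is the trapezoid between Q = 100 and Q = 145 of height $7.5: ½ · (145 + 100) · 7.5 = $918.75.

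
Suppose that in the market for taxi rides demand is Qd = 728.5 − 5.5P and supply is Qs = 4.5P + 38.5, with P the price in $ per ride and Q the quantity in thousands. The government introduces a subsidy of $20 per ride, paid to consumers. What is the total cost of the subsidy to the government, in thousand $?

Before the subsidy: set 728.5 − 5.5P = 4.5P + 38.5 → P* = $69, Q* = 349.
With a per-unit subsidy paid to consumers, each effectively pays P − 20, so demand becomes Qd = 728.5 − 5.5(P − 20).
Solving gives Q = 398.5 with consumers paying $60 and suppliers receiving $80 (the $20 wedge).
Outlay = t · Q = 20 · 398.5 = $7970.

Government outlay = $7970 thousand.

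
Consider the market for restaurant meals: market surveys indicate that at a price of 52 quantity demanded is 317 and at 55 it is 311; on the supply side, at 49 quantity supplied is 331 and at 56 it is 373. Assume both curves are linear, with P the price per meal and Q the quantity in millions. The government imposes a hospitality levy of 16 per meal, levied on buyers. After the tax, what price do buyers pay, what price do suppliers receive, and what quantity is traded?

Buyers pay 60; suppliers receive 44; quantity = 301.

Demand slope: (311 − 317)/(55 − 52) = -2, so Qd = 421 − 2P.
Supply slope: (373 − 331)/(56 − 49) = 6, so Qs = 6P + 37.
Without the tax, 421 − 2P = 6P + 37 gives 8P = 384, so P* = 48 and Q* = 325.
With the tax collected from buyers, demand (in seller-price terms) shifts: Qd = 421 − 2(P + 16).
New equilibrium: buyers pay 60, suppliers receive 44, Q = 301. (Wedge: Pb − Ps = 16.)
The less price-elastic side of the market bears the larger share of a per-unit tax.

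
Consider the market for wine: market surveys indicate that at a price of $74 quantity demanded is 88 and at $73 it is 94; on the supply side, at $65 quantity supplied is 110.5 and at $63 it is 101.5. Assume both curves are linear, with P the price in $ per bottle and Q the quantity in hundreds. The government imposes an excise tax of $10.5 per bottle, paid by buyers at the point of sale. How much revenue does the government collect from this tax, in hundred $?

Demand slope: (94 − 88)/(73 − 74) = -6, so Qd = 532 − 6P.
Supply slope: (101.5 − 110.5)/(63 − 65) = 4.5, so Qs = 4.5P − 182.
Without the tax, 532 − 6P = 4.5P − 182 gives 10.5P = 714, so P* = $68 and Q* = 124.
With the tax collected from buyers, demand (in seller-price terms) shifts: Qd = 532 − 6(P + 10.5).
New equilibrium: buyers pay $72.5, producers receive $62, Q = 97. (Wedge: Pb − Ps = 10.5.)
Revenue = t · Q = 10.5 · 97 = $1018.5.

Tax revenue = $1018.5 hundred.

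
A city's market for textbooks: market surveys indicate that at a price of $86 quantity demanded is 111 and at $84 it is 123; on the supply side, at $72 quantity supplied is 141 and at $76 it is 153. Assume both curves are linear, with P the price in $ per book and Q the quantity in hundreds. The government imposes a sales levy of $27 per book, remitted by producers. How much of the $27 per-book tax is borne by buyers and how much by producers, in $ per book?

Demand slope: (123 − 111)/(84 − 86) = -6, so Qd = 627 − 6P.
Supply slope: (153 − 141)/(76 − 72) = 3, so Qs = 3P − 75.
Without the tax, 627 − 6P = 3P − 75 gives 9P = 702, so P* = $78 and Q* = 159.
With the tax collected from producers, supply shifts: Qs = 3(P − 27) − 75.
New equilibrium: buyers pay $87, producers receive $60, Q = 105. (Wedge: Pb − Ps = 27.)
Burden on buyers: $9; on producers: $18. (They sum to $27.)

Buyers bear $9 per book; producers bear $18 per book.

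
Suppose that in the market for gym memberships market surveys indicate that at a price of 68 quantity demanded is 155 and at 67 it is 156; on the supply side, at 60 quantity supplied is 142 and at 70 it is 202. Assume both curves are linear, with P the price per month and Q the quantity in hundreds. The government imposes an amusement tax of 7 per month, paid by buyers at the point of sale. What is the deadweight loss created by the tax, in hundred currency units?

Deadweight loss = 21 hundred.

Demand slope: (156 − 155)/(67 − 68) = -1, so Qd = 223 − P.
Supply slope: (202 − 142)/(70 − 60) = 6, so Qs = 6P − 218.
Without the tax, 223 − P = 6P − 218 gives 7P = 441, so P* = 63 and Q* = 160.
With the tax collected from buyers, demand (in seller-price terms) shifts: Qd = 223 − (P + 7).
Solving gives Q = 154 with buyers paying 69 and producers receiving 62 (the 7 wedge).
Quantity falls by |ΔQ| = |160 − 154| = 6.
DWL = ½ · t · |ΔQ| = ½ · 7 · 6 = 21.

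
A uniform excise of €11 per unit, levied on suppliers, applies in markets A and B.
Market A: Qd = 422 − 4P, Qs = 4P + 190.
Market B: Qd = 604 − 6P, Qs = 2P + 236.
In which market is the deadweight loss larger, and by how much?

Market A: pre-tax P* = €29, Q* = 306; post-tax Q = 284; deadweight loss = €121.
Market B: pre-tax P* = €46, Q* = 328; post-tax Q = 311.5; deadweight loss = €90.75.
Difference: €121 vs €90.75 → market A is larger by €30.25.

Market A, by €30.25.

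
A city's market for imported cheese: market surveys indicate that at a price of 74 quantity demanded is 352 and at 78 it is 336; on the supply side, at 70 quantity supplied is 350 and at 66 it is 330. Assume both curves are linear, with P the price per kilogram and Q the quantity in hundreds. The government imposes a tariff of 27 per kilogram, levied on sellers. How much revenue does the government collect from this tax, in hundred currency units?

Demand slope: (336 − 352)/(78 − 74) = -4, so Qd = 648 − 4P.
Supply slope: (330 − 350)/(66 − 70) = 5, so Qs = 5P.
Before the tax: set 648 − 4P = 5P → P* = 72, Q* = 360.
With the tax collected from sellers, supply shifts: Qs = 5(P − 27).
New equilibrium: buyers pay 87, sellers receive 60, Q = 300. (Wedge: Pb − Ps = 27.)
Revenue = t · Q = 27 · 300 = 8100.

Tax revenue = 8100 hundred.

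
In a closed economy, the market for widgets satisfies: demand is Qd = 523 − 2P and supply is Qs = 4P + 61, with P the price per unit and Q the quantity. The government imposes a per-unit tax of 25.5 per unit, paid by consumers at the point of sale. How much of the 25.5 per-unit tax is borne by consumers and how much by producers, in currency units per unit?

Without the tax, 523 − 2P = 4P + 61 gives 6P = 462, so P* = 77 and Q* = 369.
With the tax collected from consumers, demand (in seller-price terms) shifts: Qd = 523 − 2(P + 25.5).
Solving gives Q = 335 with consumers paying 94 and producers receiving 68.5 (the 25.5 wedge).
Burden on consumers: 17; on producers: 8.5. (They sum to 25.5.)
The less price-elastic side of the market bears the larger share of a per-unit tax.

Consumers bear 17 per unit; producers bear 8.5 per unit.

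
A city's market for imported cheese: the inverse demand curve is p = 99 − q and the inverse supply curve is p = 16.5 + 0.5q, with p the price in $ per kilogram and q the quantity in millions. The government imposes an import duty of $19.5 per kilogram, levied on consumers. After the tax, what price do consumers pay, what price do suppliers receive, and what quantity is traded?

Consumers pay $57; suppliers receive $37.5; quantity = 42.

Inverting to q(p) form: qd = 99 − p; qs = 2p − 33.
Before the tax: set 99 − p = 2p − 33 → p* = $44, q* = 55.
With the tax collected from consumers, demand (in seller-price terms) shifts: qd = 99 − (p + 19.5).
New equilibrium: consumers pay $57, suppliers receive $37.5, q = 42. (Wedge: pb − ps = 19.5.)
The less price-elastic side of the market bears the larger share of a per-unit tax.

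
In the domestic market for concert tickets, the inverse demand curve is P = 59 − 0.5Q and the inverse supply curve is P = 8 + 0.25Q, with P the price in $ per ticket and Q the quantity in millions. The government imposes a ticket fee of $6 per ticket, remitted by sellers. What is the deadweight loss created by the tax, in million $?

Deadweight loss = $24 million.

Inverting to Q(P) form: Qd = 118 − 2P; Qs = 4P − 32.
Before the tax: set 118 − 2P = 4P − 32 → P* = $25, Q* = 68.
With the tax collected from sellers, supply shifts: Qs = 4(P − 6) − 32.
New equilibrium: buyers pay $29, sellers receive $23, Q = 60. (Wedge: Pb − Ps = 6.)
Quantity falls by |ΔQ| = |68 − 60| = 8.
DWL = ½ · t · |ΔQ| = ½ · 6 · 8 = $24.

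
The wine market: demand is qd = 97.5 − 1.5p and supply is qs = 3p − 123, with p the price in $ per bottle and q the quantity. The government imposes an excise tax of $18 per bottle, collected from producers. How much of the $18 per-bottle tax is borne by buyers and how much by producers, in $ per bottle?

Before the tax: set 97.5 − 1.5p = 3p − 123 → p* = $49, q* = 24.
With the tax collected from producers, supply shifts: qs = 3(p − 18) − 123.
Solving gives q = 6 with buyers paying $61 and producers receiving $43 (the $18 wedge).
Burden on buyers: $12; on producers: $6. (They sum to $18.)
The less price-elastic side of the market bears the larger share of a per-unit tax.

Buyers bear $12 per bottle; producers bear $6 per bottle.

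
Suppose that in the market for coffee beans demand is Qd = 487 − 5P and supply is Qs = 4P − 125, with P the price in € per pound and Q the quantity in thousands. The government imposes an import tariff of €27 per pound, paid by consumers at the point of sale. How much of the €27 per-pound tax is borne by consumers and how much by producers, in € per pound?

Before the tax: set 487 − 5P = 4P − 125 → P* = €68, Q* = 147.
With the tax collected from consumers, demand (in seller-price terms) shifts: Qd = 487 − 5(P + 27).
New equilibrium: consumers pay €80, producers receive €53, Q = 87. (Wedge: Pb − Ps = 27.)
Burden on consumers: €12; on producers: €15. (They sum to €27.)
The less price-elastic side of the market bears the larger share of a per-unit tax.

Consumers bear €12 per pound; producers bear €15 per pound.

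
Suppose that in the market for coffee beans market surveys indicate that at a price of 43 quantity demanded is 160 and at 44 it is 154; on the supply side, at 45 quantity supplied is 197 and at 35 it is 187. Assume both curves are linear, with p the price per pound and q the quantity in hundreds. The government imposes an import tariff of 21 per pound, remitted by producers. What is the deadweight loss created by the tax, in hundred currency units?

Demand slope: (154 − 160)/(44 − 43) = -6, so qd = 418 − 6p.
Supply slope: (187 − 197)/(35 − 45) = 1, so qs = p + 152.
Before the tax: set 418 − 6p = p + 152 → p* = 38, q* = 190.
With the tax collected from producers, supply shifts: qs = (p − 21) + 152.
New equilibrium: consumers pay 41, producers receive 20, q = 172. (Wedge: pb − ps = 21.)
Quantity falls by |ΔQ| = |190 − 172| = 18.
DWL = ½ · t · |ΔQ| = ½ · 21 · 18 = 189.

Deadweight loss = 189 hundred.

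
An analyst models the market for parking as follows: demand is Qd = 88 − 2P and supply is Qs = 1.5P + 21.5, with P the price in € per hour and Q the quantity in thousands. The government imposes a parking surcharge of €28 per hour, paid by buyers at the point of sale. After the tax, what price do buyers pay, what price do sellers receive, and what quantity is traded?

Buyers pay €31; sellers receive €3; quantity = 26.

Without the tax, 88 − 2P = 1.5P + 21.5 gives 3.5P = 66.5, so P* = €19 and Q* = 50.
With the tax collected from buyers, demand (in seller-price terms) shifts: Qd = 88 − 2(P + 28).
Solving gives Q = 26 with buyers paying €31 and sellers receiving €3 (the €28 wedge).
The less price-elastic side of the market bears the larger share of a per-unit tax.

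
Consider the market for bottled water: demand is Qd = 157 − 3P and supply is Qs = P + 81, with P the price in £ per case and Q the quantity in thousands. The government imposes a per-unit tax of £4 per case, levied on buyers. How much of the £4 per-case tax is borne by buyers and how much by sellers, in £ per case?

Before the tax: set 157 − 3P = P + 81 → P* = £19, Q* = 100.
With the tax collected from buyers, demand (in seller-price terms) shifts: Qd = 157 − 3(P + 4).
Solving gives Q = 97 with buyers paying £20 and sellers receiving £16 (the £4 wedge).
Burden on buyers: £1; on sellers: £3. (They sum to £4.)

Buyers bear £1 per case; sellers bear £3 per case.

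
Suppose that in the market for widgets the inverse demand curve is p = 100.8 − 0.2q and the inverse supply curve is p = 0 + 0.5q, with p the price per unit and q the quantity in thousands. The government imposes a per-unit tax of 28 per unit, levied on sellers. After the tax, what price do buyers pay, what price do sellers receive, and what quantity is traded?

Rewrite in direct form: qd = 504 − 5p and qs = 2p.
Without the tax, 504 − 5p = 2p gives 7p = 504, so p* = 72 and q* = 144.
With the tax collected from sellers, supply shifts: qs = 2(p − 28).
New equilibrium: buyers pay 80, sellers receive 52, q = 104. (Wedge: pb − ps = 28.)
The less price-elastic side of the market bears the larger share of a per-unit tax.

Buyers pay 80; sellers receive 52; quantity = 104.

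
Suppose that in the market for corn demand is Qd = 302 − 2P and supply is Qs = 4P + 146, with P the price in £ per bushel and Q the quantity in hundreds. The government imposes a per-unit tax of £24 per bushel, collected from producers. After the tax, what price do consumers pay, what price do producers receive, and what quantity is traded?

Without the tax, 302 − 2P = 4P + 146 gives 6P = 156, so P* = £26 and Q* = 250.
With the tax collected from producers, supply shifts: Qs = 4(P − 24) + 146.
Solving gives Q = 218 with consumers paying £42 and producers receiving £18 (the £24 wedge).

Consumers pay £42; producers receive £18; quantity = 218.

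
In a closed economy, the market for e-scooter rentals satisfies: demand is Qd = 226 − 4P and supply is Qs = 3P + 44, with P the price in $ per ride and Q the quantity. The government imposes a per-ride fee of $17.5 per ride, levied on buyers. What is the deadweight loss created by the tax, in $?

Deadweight loss = $262.5.

Before the tax: set 226 − 4P = 3P + 44 → P* = $26, Q* = 122.
With the tax collected from buyers, demand (in seller-price terms) shifts: Qd = 226 − 4(P + 17.5).
New equilibrium: buyers pay $33.5, producers receive $16, Q = 92. (Wedge: Pb − Ps = 17.5.)
Quantity falls by |ΔQ| = |122 − 92| = 30.
DWL = ½ · t · |ΔQ| = ½ · 17.5 · 30 = $262.5.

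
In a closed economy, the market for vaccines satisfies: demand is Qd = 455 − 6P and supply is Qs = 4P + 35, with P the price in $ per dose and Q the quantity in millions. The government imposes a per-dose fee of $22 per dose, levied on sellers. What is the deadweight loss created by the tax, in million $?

Without the tax, 455 − 6P = 4P + 35 gives 10P = 420, so P* = $42 and Q* = 203.
With the tax collected from sellers, supply shifts: Qs = 4(P − 22) + 35.
New equilibrium: consumers pay $50.8, sellers receive $28.8, Q = 150.2. (Wedge: Pb − Ps = 22.)
Quantity falls by |ΔQ| = |203 − 150.2| = 52.8.
DWL = ½ · t · |ΔQ| = ½ · 22 · 52.8 = $580.8.

Deadweight loss = $580.8 million.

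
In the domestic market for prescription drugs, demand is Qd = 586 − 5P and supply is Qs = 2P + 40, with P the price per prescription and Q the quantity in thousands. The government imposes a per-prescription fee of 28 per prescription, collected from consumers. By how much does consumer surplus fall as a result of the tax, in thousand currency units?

Before the tax: set 586 − 5P = 2P + 40 → P* = 78, Q* = 196.
With the tax collected from consumers, demand (in seller-price terms) shifts: Qd = 586 − 5(P + 28).
Solving gives Q = 156 with consumers paying 86 and suppliers receiving 58 (the 28 wedge).
ΔCS is the trapezoid between Q = 156 and Q = 196 of height 8: ½ · (196 + 156) · 8 = 1408.

Consumer surplus falls by 1408 thousand.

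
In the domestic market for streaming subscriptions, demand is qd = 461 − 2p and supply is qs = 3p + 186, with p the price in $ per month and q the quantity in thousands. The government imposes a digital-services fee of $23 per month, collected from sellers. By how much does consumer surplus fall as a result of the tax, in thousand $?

Consumer surplus falls by $4653.36 thousand.

Without the tax, 461 − 2p = 3p + 186 gives 5p = 275, so p* = $55 and q* = 351.
With the tax collected from sellers, supply shifts: qs = 3(p − 23) + 186.
Solving gives q = 323.4 with buyers paying $68.8 and sellers receiving $45.8 (the $23 wedge).
ΔCS is the trapezoid between Q = 323.4 and Q = 351 of height $13.8: ½ · (351 + 323.4) · 13.8 = $4653.36.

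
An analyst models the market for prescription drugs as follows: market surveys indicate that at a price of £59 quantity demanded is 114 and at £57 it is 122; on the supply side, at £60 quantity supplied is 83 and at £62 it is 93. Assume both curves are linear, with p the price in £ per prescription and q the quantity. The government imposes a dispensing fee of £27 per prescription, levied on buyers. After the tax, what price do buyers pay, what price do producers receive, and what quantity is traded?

Buyers pay £78; producers receive £51; quantity = 38.

Demand slope: (122 − 114)/(57 − 59) = -4, so qd = 350 − 4p.
Supply slope: (93 − 83)/(62 − 60) = 5, so qs = 5p − 217.
Without the tax, 350 − 4p = 5p − 217 gives 9p = 567, so p* = £63 and q* = 98.
With the tax collected from buyers, demand (in seller-price terms) shifts: qd = 350 − 4(p + 27).
Solving gives q = 38 with buyers paying £78 and producers receiving £51 (the £27 wedge).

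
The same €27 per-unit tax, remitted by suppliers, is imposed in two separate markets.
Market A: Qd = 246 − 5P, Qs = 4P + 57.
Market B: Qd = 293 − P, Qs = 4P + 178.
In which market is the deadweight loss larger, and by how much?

Market A: pre-tax P* = €21, Q* = 141; post-tax Q = 81; deadweight loss = €810.
Market B: pre-tax P* = €23, Q* = 270; post-tax Q = 248.4; deadweight loss = €291.6.
Difference: €810 vs €291.6 → market A is larger by €518.4.

Market A, by €518.4.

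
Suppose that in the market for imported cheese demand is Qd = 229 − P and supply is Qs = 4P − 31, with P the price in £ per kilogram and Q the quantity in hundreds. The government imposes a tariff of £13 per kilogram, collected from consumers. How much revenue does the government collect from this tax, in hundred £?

Without the tax, 229 − P = 4P − 31 gives 5P = 260, so P* = £52 and Q* = 177.
With the tax collected from consumers, demand (in seller-price terms) shifts: Qd = 229 − (P + 13).
Solving gives Q = 166.6 with consumers paying £62.4 and sellers receiving £49.4 (the £13 wedge).
Revenue = t · Q = 13 · 166.6 = £2165.8.

Tax revenue = £2165.8 hundred.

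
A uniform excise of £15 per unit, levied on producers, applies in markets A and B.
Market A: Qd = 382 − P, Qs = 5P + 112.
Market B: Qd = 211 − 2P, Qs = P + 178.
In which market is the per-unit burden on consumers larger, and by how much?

Market A, by £7.5.

Market A: pre-tax P* = £45, Q* = 337; post-tax Q = 324.5; per-unit burden on consumers = £12.5.
Market B: pre-tax P* = £11, Q* = 189; post-tax Q = 179; per-unit burden on consumers = £5.
Difference: £12.5 vs £5 → market A is larger by £7.5.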